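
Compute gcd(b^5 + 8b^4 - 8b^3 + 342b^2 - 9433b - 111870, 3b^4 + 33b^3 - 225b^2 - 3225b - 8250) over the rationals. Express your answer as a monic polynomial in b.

By polynomial division,
  b^5 + 8b^4 - 8b^3 + 342b^2 - 9433b - 111870 = ((1/3)b - 1)(3b^4 + 33b^3 - 225b^2 - 3225b - 8250) + (100b^3 + 1192b^2 - 9908b - 120120)
  3b^4 + 33b^3 - 225b^2 - 3225b - 8250 = ((3/100)b - 69/2500)(100b^3 + 1192b^2 - 9908b - 120120) + ((65712/625)b^2 + (65712/625)b - 1445664/125)
  100b^3 + 1192b^2 - 9908b - 120120 = ((15625/16428)b + 56875/5476)((65712/625)b^2 + (65712/625)b - 1445664/125) + (0)
Last nonzero remainder: (65712/625)b^2 + (65712/625)b - 1445664/125. Dividing through by 65712/625 gives the monic gcd b^2 + b - 110.

b^2 + b - 110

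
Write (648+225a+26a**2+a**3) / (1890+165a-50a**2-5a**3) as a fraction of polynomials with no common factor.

Euclidean algorithm in ℚ[a]:
  a**3+26a**2+225a+648 = (-1/5)(-5a**3-50a**2+165a+1890) + (16a**2+258a+1026)
  -5a**3-50a**2+165a+1890 = (-(5/16)a+245/128)(16a**2+258a+1026) + (-(525/64)a-4725/64)
  16a**2+258a+1026 = (-(1024/525)a-2432/175)(-(525/64)a-4725/64) + (0)
Last nonzero remainder: -(525/64)a-4725/64. Dividing through by -525/64 gives the monic gcd a+9.
Cancel a+9 from numerator and denominator to get the reduced form.

(-72-17a-a**2)/(-210+5a+5a**2)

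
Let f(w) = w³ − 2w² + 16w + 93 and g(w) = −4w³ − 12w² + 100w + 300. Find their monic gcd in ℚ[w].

w + 3

Euclidean algorithm in ℚ[w]:
  w³ − 2w² + 16w + 93 = (−1/4)(−4w³ − 12w² + 100w + 300) + (−5w² + 41w + 168)
  −4w³ − 12w² + 100w + 300 = ((4/5)w + 224/25)(−5w² + 41w + 168) + (−(10044/25)w − 30132/25)
  −5w² + 41w + 168 = ((125/10044)w − 350/2511)(−(10044/25)w − 30132/25) + (0)
Last nonzero remainder: −(10044/25)w − 30132/25. Dividing through by −10044/25 gives the monic gcd w + 3.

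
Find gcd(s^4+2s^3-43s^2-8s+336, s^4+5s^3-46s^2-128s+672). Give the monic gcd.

s^3-s^2-40s+112

Apply the Euclidean algorithm:
  s^4+2s^3-43s^2-8s+336 = (s^4+5s^3-46s^2-128s+672) + (-3s^3+3s^2+120s-336)
  s^4+5s^3-46s^2-128s+672 = (-(1/3)s-2)(-3s^3+3s^2+120s-336) + (0)
Last nonzero remainder: -3s^3+3s^2+120s-336. Dividing through by -3 gives the monic gcd s^3-s^2-40s+112.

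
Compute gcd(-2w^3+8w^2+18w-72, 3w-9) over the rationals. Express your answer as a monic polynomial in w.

Apply the Euclidean algorithm:
  -2w^3+8w^2+18w-72 = (-(2/3)w^2+(2/3)w+8)(3w-9) + (0)
Last nonzero remainder: 3w-9. Dividing through by 3 gives the monic gcd w-3.

w-3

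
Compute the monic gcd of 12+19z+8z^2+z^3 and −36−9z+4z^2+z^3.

Repeated division with remainder:
  z^3+8z^2+19z+12 = (z^3+4z^2−9z−36) + (4z^2+28z+48)
  z^3+4z^2−9z−36 = ((1/4)z−3/4)(4z^2+28z+48) + (0)
Last nonzero remainder: 4z^2+28z+48. Dividing through by 4 gives the monic gcd z^2+7z+12.

12+7z+z^2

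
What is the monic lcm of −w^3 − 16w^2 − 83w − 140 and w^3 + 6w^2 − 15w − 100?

Apply the Euclidean algorithm:
  −w^3 − 16w^2 − 83w − 140 = (−1)(w^3 + 6w^2 − 15w − 100) + (−10w^2 − 98w − 240)
  w^3 + 6w^2 − 15w − 100 = (−(1/10)w + 19/50)(−10w^2 − 98w − 240) + (−(44/25)w − 44/5)
  −10w^2 − 98w − 240 = ((125/22)w + 300/11)(−(44/25)w − 44/5) + (0)
Last nonzero remainder: −(44/25)w − 44/5. Dividing through by −44/25 gives the monic gcd w + 5.
Then lcm(f, g) = f·g / gcd(f, g); expanding and making the result monic gives the answer.

w^5 + 17w^4 + 79w^3 − 97w^2 − 1520w − 2800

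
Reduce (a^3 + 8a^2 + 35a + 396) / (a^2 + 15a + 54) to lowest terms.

(a^2 - a + 44)/(a + 6)

By polynomial division,
  a^3 + 8a^2 + 35a + 396 = (a - 7)(a^2 + 15a + 54) + (86a + 774)
  a^2 + 15a + 54 = ((1/86)a + 3/43)(86a + 774) + (0)
Last nonzero remainder: 86a + 774. Dividing through by 86 gives the monic gcd a + 9.
Cancel a + 9 from numerator and denominator to get the reduced form.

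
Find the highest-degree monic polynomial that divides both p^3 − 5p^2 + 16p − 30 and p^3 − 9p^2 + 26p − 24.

p − 3

By polynomial division,
  p^3 − 5p^2 + 16p − 30 = (p^3 − 9p^2 + 26p − 24) + (4p^2 − 10p − 6)
  p^3 − 9p^2 + 26p − 24 = ((1/4)p − 13/8)(4p^2 − 10p − 6) + ((45/4)p − 135/4)
  4p^2 − 10p − 6 = ((16/45)p + 8/45)((45/4)p − 135/4) + (0)
Last nonzero remainder: (45/4)p − 135/4. Dividing through by 45/4 gives the monic gcd p − 3.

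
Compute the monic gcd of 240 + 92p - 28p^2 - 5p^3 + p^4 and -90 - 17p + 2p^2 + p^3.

By polynomial division,
  p^4 - 5p^3 - 28p^2 + 92p + 240 = (p - 7)(p^3 + 2p^2 - 17p - 90) + (3p^2 + 63p - 390)
  p^3 + 2p^2 - 17p - 90 = ((1/3)p - 19/3)(3p^2 + 63p - 390) + (512p - 2560)
  3p^2 + 63p - 390 = ((3/512)p + 39/256)(512p - 2560) + (0)
Last nonzero remainder: 512p - 2560. Dividing through by 512 gives the monic gcd p - 5.

-5 + p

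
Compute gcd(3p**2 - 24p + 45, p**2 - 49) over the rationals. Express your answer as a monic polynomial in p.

1

Repeated division with remainder:
  3p**2 - 24p + 45 = (3)(p**2 - 49) + (-24p + 192)
  p**2 - 49 = (-(1/24)p - 1/3)(-24p + 192) + (15)
  -24p + 192 = (-(8/5)p + 64/5)(15) + (0)
The last nonzero remainder is the constant 15, so the polynomials are coprime and gcd = 1.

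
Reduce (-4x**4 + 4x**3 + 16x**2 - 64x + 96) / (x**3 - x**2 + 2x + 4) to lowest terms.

Repeated division with remainder:
  -4x**4 + 4x**3 + 16x**2 - 64x + 96 = (-4x)(x**3 - x**2 + 2x + 4) + (24x**2 - 48x + 96)
  x**3 - x**2 + 2x + 4 = ((1/24)x + 1/24)(24x**2 - 48x + 96) + (0)
Last nonzero remainder: 24x**2 - 48x + 96. Dividing through by 24 gives the monic gcd x**2 - 2x + 4.
Cancel x**2 - 2x + 4 from numerator and denominator to get the reduced form.

(-4x**2 - 4x + 24)/(x + 1)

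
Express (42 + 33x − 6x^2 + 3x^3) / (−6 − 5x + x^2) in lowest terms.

Apply the Euclidean algorithm:
  3x^3 − 6x^2 + 33x + 42 = (3x + 9)(x^2 − 5x − 6) + (96x + 96)
  x^2 − 5x − 6 = ((1/96)x − 1/16)(96x + 96) + (0)
Last nonzero remainder: 96x + 96. Dividing through by 96 gives the monic gcd x + 1.
Cancel x + 1 from numerator and denominator to get the reduced form.

(42 − 9x + 3x^2)/(−6 + x)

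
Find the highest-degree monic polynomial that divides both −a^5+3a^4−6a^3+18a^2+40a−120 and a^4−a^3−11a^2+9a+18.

a^2−5a+6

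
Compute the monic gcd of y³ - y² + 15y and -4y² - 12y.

y

Repeated division with remainder:
  y³ - y² + 15y = (-(1/4)y + 1)(-4y² - 12y) + (27y)
  -4y² - 12y = (-(4/27)y - 4/9)(27y) + (0)
Last nonzero remainder: 27y. Dividing through by 27 gives the monic gcd y.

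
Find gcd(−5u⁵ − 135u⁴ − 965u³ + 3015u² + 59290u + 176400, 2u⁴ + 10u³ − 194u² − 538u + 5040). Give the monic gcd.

u³ + 10u² − 47u − 504

By polynomial division,
  −5u⁵ − 135u⁴ − 965u³ + 3015u² + 59290u + 176400 = (−(5/2)u − 55)(2u⁴ + 10u³ − 194u² − 538u + 5040) + (−900u³ − 9000u² + 42300u + 453600)
  2u⁴ + 10u³ − 194u² − 538u + 5040 = (−(1/450)u + 1/90)(−900u³ − 9000u² + 42300u + 453600) + (0)
Last nonzero remainder: −900u³ − 9000u² + 42300u + 453600. Dividing through by −900 gives the monic gcd u³ + 10u² − 47u − 504.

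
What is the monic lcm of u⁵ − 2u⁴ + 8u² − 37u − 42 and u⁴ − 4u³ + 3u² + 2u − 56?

Euclidean algorithm in ℚ[u]:
  u⁵ − 2u⁴ + 8u² − 37u − 42 = (u + 2)(u⁴ − 4u³ + 3u² + 2u − 56) + (5u³ + 15u + 70)
  u⁴ − 4u³ + 3u² + 2u − 56 = ((1/5)u − 4/5)(5u³ + 15u + 70) + (0)
Last nonzero remainder: 5u³ + 15u + 70. Dividing through by 5 gives the monic gcd u³ + 3u + 14.
Then lcm(f, g) = f·g / gcd(f, g); expanding and making the result monic gives the answer.

u⁶ − 6u⁵ + 8u⁴ + 8u³ − 69u² + 106u + 168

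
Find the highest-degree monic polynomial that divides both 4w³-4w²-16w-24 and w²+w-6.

1

By polynomial division,
  4w³-4w²-16w-24 = (4w-8)(w²+w-6) + (16w-72)
  w²+w-6 = ((1/16)w+11/32)(16w-72) + (75/4)
  16w-72 = ((64/75)w-96/25)(75/4) + (0)
The last nonzero remainder is the constant 75/4, so the polynomials are coprime and gcd = 1.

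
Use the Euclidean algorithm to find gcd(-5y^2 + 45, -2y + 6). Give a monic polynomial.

y - 3

Euclidean algorithm in ℚ[y]:
  -5y^2 + 45 = ((5/2)y + 15/2)(-2y + 6) + (0)
Last nonzero remainder: -2y + 6. Dividing through by -2 gives the monic gcd y - 3.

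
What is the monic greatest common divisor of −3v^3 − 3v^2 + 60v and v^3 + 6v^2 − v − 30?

v + 5

Apply the Euclidean algorithm:
  −3v^3 − 3v^2 + 60v = (−3)(v^3 + 6v^2 − v − 30) + (15v^2 + 57v − 90)
  v^3 + 6v^2 − v − 30 = ((1/15)v + 11/75)(15v^2 + 57v − 90) + (−(84/25)v − 84/5)
  15v^2 + 57v − 90 = (−(125/28)v + 75/14)(−(84/25)v − 84/5) + (0)
Last nonzero remainder: −(84/25)v − 84/5. Dividing through by −84/25 gives the monic gcd v + 5.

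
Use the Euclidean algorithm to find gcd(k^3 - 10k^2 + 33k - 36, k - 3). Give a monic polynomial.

k - 3

Euclidean algorithm in ℚ[k]:
  k^3 - 10k^2 + 33k - 36 = (k^2 - 7k + 12)(k - 3) + (0)
The last nonzero remainder k - 3 is already monic.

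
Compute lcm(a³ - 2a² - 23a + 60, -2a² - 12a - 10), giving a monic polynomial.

Euclidean algorithm in ℚ[a]:
  a³ - 2a² - 23a + 60 = (-(1/2)a + 4)(-2a² - 12a - 10) + (20a + 100)
  -2a² - 12a - 10 = (-(1/10)a - 1/10)(20a + 100) + (0)
Last nonzero remainder: 20a + 100. Dividing through by 20 gives the monic gcd a + 5.
Then lcm(f, g) = f·g / gcd(f, g); expanding and making the result monic gives the answer.

a⁴ - a³ - 25a² + 37a + 60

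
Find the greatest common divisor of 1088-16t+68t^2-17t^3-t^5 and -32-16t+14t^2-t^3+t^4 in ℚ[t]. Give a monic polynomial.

16+t^2

Apply the Euclidean algorithm:
  -t^5-17t^3+68t^2-16t+1088 = (-t-1)(t^4-t^3+14t^2-16t-32) + (-4t^3+66t^2-64t+1056)
  t^4-t^3+14t^2-16t-32 = (-(1/4)t-31/8)(-4t^3+66t^2-64t+1056) + ((1015/4)t^2+4060)
  -4t^3+66t^2-64t+1056 = (-(16/1015)t+264/1015)((1015/4)t^2+4060) + (0)
Last nonzero remainder: (1015/4)t^2+4060. Dividing through by 1015/4 gives the monic gcd t^2+16.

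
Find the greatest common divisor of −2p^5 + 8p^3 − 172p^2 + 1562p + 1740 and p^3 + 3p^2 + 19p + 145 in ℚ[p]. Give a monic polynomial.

Repeated division with remainder:
  −2p^5 + 8p^3 − 172p^2 + 1562p + 1740 = (−2p^2 + 6p + 28)(p^3 + 3p^2 + 19p + 145) + (−80p^2 + 160p − 2320)
  p^3 + 3p^2 + 19p + 145 = (−(1/80)p − 1/16)(−80p^2 + 160p − 2320) + (0)
Last nonzero remainder: −80p^2 + 160p − 2320. Dividing through by −80 gives the monic gcd p^2 − 2p + 29.

p^2 − 2p + 29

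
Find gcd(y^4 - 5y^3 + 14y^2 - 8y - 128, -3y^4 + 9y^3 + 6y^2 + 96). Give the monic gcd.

y^2 - 2y - 8

Repeated division with remainder:
  y^4 - 5y^3 + 14y^2 - 8y - 128 = (-1/3)(-3y^4 + 9y^3 + 6y^2 + 96) + (-2y^3 + 16y^2 - 8y - 96)
  -3y^4 + 9y^3 + 6y^2 + 96 = ((3/2)y + 15/2)(-2y^3 + 16y^2 - 8y - 96) + (-102y^2 + 204y + 816)
  -2y^3 + 16y^2 - 8y - 96 = ((1/51)y - 2/17)(-102y^2 + 204y + 816) + (0)
Last nonzero remainder: -102y^2 + 204y + 816. Dividing through by -102 gives the monic gcd y^2 - 2y - 8.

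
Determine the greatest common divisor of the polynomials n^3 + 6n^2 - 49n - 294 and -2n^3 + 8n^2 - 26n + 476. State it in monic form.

n - 7

Euclidean algorithm in ℚ[n]:
  n^3 + 6n^2 - 49n - 294 = (-1/2)(-2n^3 + 8n^2 - 26n + 476) + (10n^2 - 62n - 56)
  -2n^3 + 8n^2 - 26n + 476 = (-(1/5)n - 11/25)(10n^2 - 62n - 56) + (-(1612/25)n + 11284/25)
  10n^2 - 62n - 56 = (-(125/806)n - 50/403)(-(1612/25)n + 11284/25) + (0)
Last nonzero remainder: -(1612/25)n + 11284/25. Dividing through by -1612/25 gives the monic gcd n - 7.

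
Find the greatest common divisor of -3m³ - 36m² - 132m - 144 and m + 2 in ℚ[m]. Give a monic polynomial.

By polynomial division,
  -3m³ - 36m² - 132m - 144 = (-3m² - 30m - 72)(m + 2) + (0)
The last nonzero remainder m + 2 is already monic.

m + 2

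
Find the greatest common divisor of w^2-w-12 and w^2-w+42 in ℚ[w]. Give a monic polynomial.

Repeated division with remainder:
  w^2-w-12 = (w^2-w+42) + (-54)
  w^2-w+42 = (-(1/54)w^2+(1/54)w-7/9)(-54) + (0)
The last nonzero remainder is the constant -54, so the polynomials are coprime and gcd = 1.

1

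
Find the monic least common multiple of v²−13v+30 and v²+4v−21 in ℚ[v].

Apply the Euclidean algorithm:
  v²−13v+30 = (v²+4v−21) + (−17v+51)
  v²+4v−21 = (−(1/17)v−7/17)(−17v+51) + (0)
Last nonzero remainder: −17v+51. Dividing through by −17 gives the monic gcd v−3.
Then lcm(f, g) = f·g / gcd(f, g); expanding and making the result monic gives the answer.

v³−6v²−61v+210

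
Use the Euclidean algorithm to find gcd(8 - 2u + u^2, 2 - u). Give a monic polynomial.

1

By polynomial division,
  u^2 - 2u + 8 = (-u)(-u + 2) + (8)
  -u + 2 = (-(1/8)u + 1/4)(8) + (0)
The last nonzero remainder is the constant 8, so the polynomials are coprime and gcd = 1.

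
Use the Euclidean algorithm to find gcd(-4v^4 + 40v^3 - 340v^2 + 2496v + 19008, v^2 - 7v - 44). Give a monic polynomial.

v^2 - 7v - 44

Euclidean algorithm in ℚ[v]:
  -4v^4 + 40v^3 - 340v^2 + 2496v + 19008 = (-4v^2 + 12v - 432)(v^2 - 7v - 44) + (0)
The last nonzero remainder v^2 - 7v - 44 is already monic.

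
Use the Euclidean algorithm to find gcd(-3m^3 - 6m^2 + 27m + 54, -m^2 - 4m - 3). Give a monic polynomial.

m + 3

Euclidean algorithm in ℚ[m]:
  -3m^3 - 6m^2 + 27m + 54 = (3m - 6)(-m^2 - 4m - 3) + (12m + 36)
  -m^2 - 4m - 3 = (-(1/12)m - 1/12)(12m + 36) + (0)
Last nonzero remainder: 12m + 36. Dividing through by 12 gives the monic gcd m + 3.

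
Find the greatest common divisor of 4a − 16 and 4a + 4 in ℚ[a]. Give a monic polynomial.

1

Apply the Euclidean algorithm:
  4a − 16 = (4a + 4) + (−20)
  4a + 4 = (−(1/5)a − 1/5)(−20) + (0)
The last nonzero remainder is the constant −20, so the polynomials are coprime and gcd = 1.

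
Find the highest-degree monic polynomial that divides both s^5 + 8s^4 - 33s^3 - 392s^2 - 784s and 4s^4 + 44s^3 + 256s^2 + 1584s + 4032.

s^2 + 11s + 28

By polynomial division,
  s^5 + 8s^4 - 33s^3 - 392s^2 - 784s = ((1/4)s - 3/4)(4s^4 + 44s^3 + 256s^2 + 1584s + 4032) + (-64s^3 - 596s^2 - 604s + 3024)
  4s^4 + 44s^3 + 256s^2 + 1584s + 4032 = (-(1/16)s - 27/256)(-64s^3 - 596s^2 - 604s + 3024) + ((9945/64)s^2 + (109395/64)s + 69615/16)
  -64s^3 - 596s^2 - 604s + 3024 = (-(4096/9945)s + 768/1105)((9945/64)s^2 + (109395/64)s + 69615/16) + (0)
Last nonzero remainder: (9945/64)s^2 + (109395/64)s + 69615/16. Dividing through by 9945/64 gives the monic gcd s^2 + 11s + 28.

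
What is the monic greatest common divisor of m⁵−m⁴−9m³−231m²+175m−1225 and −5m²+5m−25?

Repeated division with remainder:
  m⁵−m⁴−9m³−231m²+175m−1225 = (−(1/5)m³+(14/5)m+49)(−5m²+5m−25) + (0)
Last nonzero remainder: −5m²+5m−25. Dividing through by −5 gives the monic gcd m²−m+5.

m²−m+5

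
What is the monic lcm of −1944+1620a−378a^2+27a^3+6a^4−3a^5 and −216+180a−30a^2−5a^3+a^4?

−3888+3888a−1296a^2+180a^3+3a^4−8a^5+a^6

Repeated division with remainder:
  −3a^5+6a^4+27a^3−378a^2+1620a−1944 = (−3a−9)(a^4−5a^3−30a^2+180a−216) + (−108a^3−108a^2+2592a−3888)
  a^4−5a^3−30a^2+180a−216 = (−(1/108)a+1/18)(−108a^3−108a^2+2592a−3888) + (0)
Last nonzero remainder: −108a^3−108a^2+2592a−3888. Dividing through by −108 gives the monic gcd a^3+a^2−24a+36.
Then lcm(f, g) = f·g / gcd(f, g); expanding and making the result monic gives the answer.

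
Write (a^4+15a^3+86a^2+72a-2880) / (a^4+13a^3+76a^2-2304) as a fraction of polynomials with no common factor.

(a+10)/(a+8)

By polynomial division,
  a^4+15a^3+86a^2+72a-2880 = (a^4+13a^3+76a^2-2304) + (2a^3+10a^2+72a-576)
  a^4+13a^3+76a^2-2304 = ((1/2)a+4)(2a^3+10a^2+72a-576) + (0)
Last nonzero remainder: 2a^3+10a^2+72a-576. Dividing through by 2 gives the monic gcd a^3+5a^2+36a-288.
Cancel a^3+5a^2+36a-288 from numerator and denominator to get the reduced form.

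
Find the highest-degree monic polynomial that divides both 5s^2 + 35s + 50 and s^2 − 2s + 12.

Repeated division with remainder:
  5s^2 + 35s + 50 = (5)(s^2 − 2s + 12) + (45s − 10)
  s^2 − 2s + 12 = ((1/45)s − 16/405)(45s − 10) + (940/81)
  45s − 10 = ((729/188)s − 81/94)(940/81) + (0)
The last nonzero remainder is the constant 940/81, so the polynomials are coprime and gcd = 1.

1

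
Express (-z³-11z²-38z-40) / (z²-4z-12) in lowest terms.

(-z²-9z-20)/(z-6)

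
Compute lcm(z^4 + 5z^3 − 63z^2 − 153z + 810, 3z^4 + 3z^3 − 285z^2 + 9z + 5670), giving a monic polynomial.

z^5 − 2z^4 − 98z^3 + 288z^2 + 1881z − 5670

Repeated division with remainder:
  z^4 + 5z^3 − 63z^2 − 153z + 810 = (1/3)(3z^4 + 3z^3 − 285z^2 + 9z + 5670) + (4z^3 + 32z^2 − 156z − 1080)
  3z^4 + 3z^3 − 285z^2 + 9z + 5670 = ((3/4)z − 21/4)(4z^3 + 32z^2 − 156z − 1080) + (0)
Last nonzero remainder: 4z^3 + 32z^2 − 156z − 1080. Dividing through by 4 gives the monic gcd z^3 + 8z^2 − 39z − 270.
Then lcm(f, g) = f·g / gcd(f, g); expanding and making the result monic gives the answer.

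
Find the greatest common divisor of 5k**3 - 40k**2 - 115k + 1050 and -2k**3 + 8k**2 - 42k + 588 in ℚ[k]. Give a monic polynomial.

k - 7

Euclidean algorithm in ℚ[k]:
  5k**3 - 40k**2 - 115k + 1050 = (-5/2)(-2k**3 + 8k**2 - 42k + 588) + (-20k**2 - 220k + 2520)
  -2k**3 + 8k**2 - 42k + 588 = ((1/10)k - 3/2)(-20k**2 - 220k + 2520) + (-624k + 4368)
  -20k**2 - 220k + 2520 = ((5/156)k + 15/26)(-624k + 4368) + (0)
Last nonzero remainder: -624k + 4368. Dividing through by -624 gives the monic gcd k - 7.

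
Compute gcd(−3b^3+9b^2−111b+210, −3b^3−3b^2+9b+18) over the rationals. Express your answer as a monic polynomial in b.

Repeated division with remainder:
  −3b^3+9b^2−111b+210 = (−3b^3−3b^2+9b+18) + (12b^2−120b+192)
  −3b^3−3b^2+9b+18 = (−(1/4)b−11/4)(12b^2−120b+192) + (−273b+546)
  12b^2−120b+192 = (−(4/91)b+32/91)(−273b+546) + (0)
Last nonzero remainder: −273b+546. Dividing through by −273 gives the monic gcd b−2.

b−2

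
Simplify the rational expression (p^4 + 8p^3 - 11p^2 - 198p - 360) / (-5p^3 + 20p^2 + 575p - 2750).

Repeated division with remainder:
  p^4 + 8p^3 - 11p^2 - 198p - 360 = (-(1/5)p - 12/5)(-5p^3 + 20p^2 + 575p - 2750) + (152p^2 + 632p - 6960)
  -5p^3 + 20p^2 + 575p - 2750 = (-(5/152)p + 775/2888)(152p^2 + 632p - 6960) + ((63700/361)p - 318500/361)
  152p^2 + 632p - 6960 = ((13718/15925)p + 125628/15925)((63700/361)p - 318500/361) + (0)
Last nonzero remainder: (63700/361)p - 318500/361. Dividing through by 63700/361 gives the monic gcd p - 5.
Cancel p - 5 from numerator and denominator to get the reduced form.

(-p^3 - 13p^2 - 54p - 72)/(5p^2 + 5p - 550)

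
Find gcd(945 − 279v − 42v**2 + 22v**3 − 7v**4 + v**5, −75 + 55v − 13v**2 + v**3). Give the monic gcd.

Euclidean algorithm in ℚ[v]:
  v**5 − 7v**4 + 22v**3 − 42v**2 − 279v + 945 = (v**2 + 6v + 45)(v**3 − 13v**2 + 55v − 75) + (288v**2 − 2304v + 4320)
  v**3 − 13v**2 + 55v − 75 = ((1/288)v − 5/288)(288v**2 − 2304v + 4320) + (0)
Last nonzero remainder: 288v**2 − 2304v + 4320. Dividing through by 288 gives the monic gcd v**2 − 8v + 15.

15 − 8v + v**2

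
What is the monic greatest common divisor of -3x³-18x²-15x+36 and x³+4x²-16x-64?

Euclidean algorithm in ℚ[x]:
  -3x³-18x²-15x+36 = (-3)(x³+4x²-16x-64) + (-6x²-63x-156)
  x³+4x²-16x-64 = (-(1/6)x+13/12)(-6x²-63x-156) + ((105/4)x+105)
  -6x²-63x-156 = (-(8/35)x-52/35)((105/4)x+105) + (0)
Last nonzero remainder: (105/4)x+105. Dividing through by 105/4 gives the monic gcd x+4.

x+4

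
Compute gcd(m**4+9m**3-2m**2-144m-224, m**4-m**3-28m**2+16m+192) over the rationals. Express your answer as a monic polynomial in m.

Repeated division with remainder:
  m**4+9m**3-2m**2-144m-224 = (m**4-m**3-28m**2+16m+192) + (10m**3+26m**2-160m-416)
  m**4-m**3-28m**2+16m+192 = ((1/10)m-9/25)(10m**3+26m**2-160m-416) + (-(66/25)m**2+1056/25)
  10m**3+26m**2-160m-416 = (-(125/33)m-325/33)(-(66/25)m**2+1056/25) + (0)
Last nonzero remainder: -(66/25)m**2+1056/25. Dividing through by -66/25 gives the monic gcd m**2-16.

m**2-16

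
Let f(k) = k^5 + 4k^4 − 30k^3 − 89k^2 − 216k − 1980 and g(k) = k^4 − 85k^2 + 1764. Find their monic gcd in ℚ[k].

k^2 − 36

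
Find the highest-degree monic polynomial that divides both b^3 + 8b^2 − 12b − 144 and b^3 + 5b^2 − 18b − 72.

b^2 + 2b − 24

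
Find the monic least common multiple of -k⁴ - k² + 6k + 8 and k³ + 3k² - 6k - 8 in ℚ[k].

k⁵ + 4k⁴ + k³ - 2k² - 32k - 32

Apply the Euclidean algorithm:
  -k⁴ - k² + 6k + 8 = (-k + 3)(k³ + 3k² - 6k - 8) + (-16k² + 16k + 32)
  k³ + 3k² - 6k - 8 = (-(1/16)k - 1/4)(-16k² + 16k + 32) + (0)
Last nonzero remainder: -16k² + 16k + 32. Dividing through by -16 gives the monic gcd k² - k - 2.
Then lcm(f, g) = f·g / gcd(f, g); expanding and making the result monic gives the answer.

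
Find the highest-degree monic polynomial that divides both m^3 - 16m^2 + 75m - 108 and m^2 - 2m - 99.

Apply the Euclidean algorithm:
  m^3 - 16m^2 + 75m - 108 = (m - 14)(m^2 - 2m - 99) + (146m - 1494)
  m^2 - 2m - 99 = ((1/146)m + 601/10658)(146m - 1494) + (-78624/5329)
  146m - 1494 = (-(389017/39312)m + 442307/4368)(-78624/5329) + (0)
The last nonzero remainder is the constant -78624/5329, so the polynomials are coprime and gcd = 1.

1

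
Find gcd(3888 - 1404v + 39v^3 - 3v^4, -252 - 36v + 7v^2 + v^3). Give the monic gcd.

-36 + v^2

Apply the Euclidean algorithm:
  -3v^4 + 39v^3 - 1404v + 3888 = (-3v + 60)(v^3 + 7v^2 - 36v - 252) + (-528v^2 + 19008)
  v^3 + 7v^2 - 36v - 252 = (-(1/528)v - 7/528)(-528v^2 + 19008) + (0)
Last nonzero remainder: -528v^2 + 19008. Dividing through by -528 gives the monic gcd v^2 - 36.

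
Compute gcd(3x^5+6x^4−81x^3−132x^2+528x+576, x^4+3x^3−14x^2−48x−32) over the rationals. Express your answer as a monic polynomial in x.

Repeated division with remainder:
  3x^5+6x^4−81x^3−132x^2+528x+576 = (3x−3)(x^4+3x^3−14x^2−48x−32) + (−30x^3−30x^2+480x+480)
  x^4+3x^3−14x^2−48x−32 = (−(1/30)x−1/15)(−30x^3−30x^2+480x+480) + (0)
Last nonzero remainder: −30x^3−30x^2+480x+480. Dividing through by −30 gives the monic gcd x^3+x^2−16x−16.

x^3+x^2−16x−16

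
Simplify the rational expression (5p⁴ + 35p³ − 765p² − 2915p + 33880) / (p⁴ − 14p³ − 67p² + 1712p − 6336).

(5p² + 20p − 385)/(p² − 17p + 72)

Repeated division with remainder:
  5p⁴ + 35p³ − 765p² − 2915p + 33880 = (5)(p⁴ − 14p³ − 67p² + 1712p − 6336) + (105p³ − 430p² − 11475p + 65560)
  p⁴ − 14p³ − 67p² + 1712p − 6336 = ((1/105)p − 208/2205)(105p³ − 430p² − 11475p + 65560) + ((760/441)p² + (760/147)p − 66880/441)
  105p³ − 430p² − 11475p + 65560 = ((9261/152)p − 65709/152)((760/441)p² + (760/147)p − 66880/441) + (0)
Last nonzero remainder: (760/441)p² + (760/147)p − 66880/441. Dividing through by 760/441 gives the monic gcd p² + 3p − 88.
Cancel p² + 3p − 88 from numerator and denominator to get the reduced form.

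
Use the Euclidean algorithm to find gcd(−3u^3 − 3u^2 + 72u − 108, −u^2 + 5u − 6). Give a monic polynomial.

Apply the Euclidean algorithm:
  −3u^3 − 3u^2 + 72u − 108 = (3u + 18)(−u^2 + 5u − 6) + (0)
Last nonzero remainder: −u^2 + 5u − 6. Dividing through by −1 gives the monic gcd u^2 − 5u + 6.

u^2 − 5u + 6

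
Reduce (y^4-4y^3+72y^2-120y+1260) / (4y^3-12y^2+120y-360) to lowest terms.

Apply the Euclidean algorithm:
  y^4-4y^3+72y^2-120y+1260 = ((1/4)y-1/4)(4y^3-12y^2+120y-360) + (39y^2+1170)
  4y^3-12y^2+120y-360 = ((4/39)y-4/13)(39y^2+1170) + (0)
Last nonzero remainder: 39y^2+1170. Dividing through by 39 gives the monic gcd y^2+30.
Cancel y^2+30 from numerator and denominator to get the reduced form.

(y^2-4y+42)/(4y-12)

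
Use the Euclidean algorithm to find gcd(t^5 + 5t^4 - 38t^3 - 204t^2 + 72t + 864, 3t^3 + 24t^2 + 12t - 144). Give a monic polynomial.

t^3 + 8t^2 + 4t - 48

Euclidean algorithm in ℚ[t]:
  t^5 + 5t^4 - 38t^3 - 204t^2 + 72t + 864 = ((1/3)t^2 - t - 6)(3t^3 + 24t^2 + 12t - 144) + (0)
Last nonzero remainder: 3t^3 + 24t^2 + 12t - 144. Dividing through by 3 gives the monic gcd t^3 + 8t^2 + 4t - 48.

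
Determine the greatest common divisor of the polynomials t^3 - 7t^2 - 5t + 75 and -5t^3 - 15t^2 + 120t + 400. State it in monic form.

By polynomial division,
  t^3 - 7t^2 - 5t + 75 = (-1/5)(-5t^3 - 15t^2 + 120t + 400) + (-10t^2 + 19t + 155)
  -5t^3 - 15t^2 + 120t + 400 = ((1/2)t + 49/20)(-10t^2 + 19t + 155) + (-(81/20)t + 81/4)
  -10t^2 + 19t + 155 = ((200/81)t + 620/81)(-(81/20)t + 81/4) + (0)
Last nonzero remainder: -(81/20)t + 81/4. Dividing through by -81/20 gives the monic gcd t - 5.

t - 5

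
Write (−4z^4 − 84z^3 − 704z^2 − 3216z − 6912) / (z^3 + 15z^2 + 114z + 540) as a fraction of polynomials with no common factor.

(−4z^3 − 48z^2 − 272z − 768)/(z^2 + 6z + 60)

Apply the Euclidean algorithm:
  −4z^4 − 84z^3 − 704z^2 − 3216z − 6912 = (−4z − 24)(z^3 + 15z^2 + 114z + 540) + (112z^2 + 1680z + 6048)
  z^3 + 15z^2 + 114z + 540 = ((1/112)z)(112z^2 + 1680z + 6048) + (60z + 540)
  112z^2 + 1680z + 6048 = ((28/15)z + 56/5)(60z + 540) + (0)
Last nonzero remainder: 60z + 540. Dividing through by 60 gives the monic gcd z + 9.
Cancel z + 9 from numerator and denominator to get the reduced form.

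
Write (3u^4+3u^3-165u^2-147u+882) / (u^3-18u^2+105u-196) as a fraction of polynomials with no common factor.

(3u^3+24u^2+3u-126)/(u^2-11u+28)

Euclidean algorithm in ℚ[u]:
  3u^4+3u^3-165u^2-147u+882 = (3u+57)(u^3-18u^2+105u-196) + (546u^2-5544u+12054)
  u^3-18u^2+105u-196 = ((1/546)u-17/1183)(546u^2-5544u+12054) + ((550/169)u-3850/169)
  546u^2-5544u+12054 = ((46137/275)u-145509/275)((550/169)u-3850/169) + (0)
Last nonzero remainder: (550/169)u-3850/169. Dividing through by 550/169 gives the monic gcd u-7.
Cancel u-7 from numerator and denominator to get the reduced form.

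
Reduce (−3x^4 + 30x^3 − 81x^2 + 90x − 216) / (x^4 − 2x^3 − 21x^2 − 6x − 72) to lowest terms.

Repeated division with remainder:
  −3x^4 + 30x^3 − 81x^2 + 90x − 216 = (−3)(x^4 − 2x^3 − 21x^2 − 6x − 72) + (24x^3 − 144x^2 + 72x − 432)
  x^4 − 2x^3 − 21x^2 − 6x − 72 = ((1/24)x + 1/6)(24x^3 − 144x^2 + 72x − 432) + (0)
Last nonzero remainder: 24x^3 − 144x^2 + 72x − 432. Dividing through by 24 gives the monic gcd x^3 − 6x^2 + 3x − 18.
Cancel x^3 − 6x^2 + 3x − 18 from numerator and denominator to get the reduced form.

(−3x + 12)/(x + 4)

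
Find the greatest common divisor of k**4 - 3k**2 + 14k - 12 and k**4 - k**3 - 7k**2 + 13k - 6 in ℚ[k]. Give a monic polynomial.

Repeated division with remainder:
  k**4 - 3k**2 + 14k - 12 = (k**4 - k**3 - 7k**2 + 13k - 6) + (k**3 + 4k**2 + k - 6)
  k**4 - k**3 - 7k**2 + 13k - 6 = (k - 5)(k**3 + 4k**2 + k - 6) + (12k**2 + 24k - 36)
  k**3 + 4k**2 + k - 6 = ((1/12)k + 1/6)(12k**2 + 24k - 36) + (0)
Last nonzero remainder: 12k**2 + 24k - 36. Dividing through by 12 gives the monic gcd k**2 + 2k - 3.

k**2 + 2k - 3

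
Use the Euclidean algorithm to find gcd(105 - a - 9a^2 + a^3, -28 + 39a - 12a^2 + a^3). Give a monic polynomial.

Repeated division with remainder:
  a^3 - 9a^2 - a + 105 = (a^3 - 12a^2 + 39a - 28) + (3a^2 - 40a + 133)
  a^3 - 12a^2 + 39a - 28 = ((1/3)a + 4/9)(3a^2 - 40a + 133) + ((112/9)a - 784/9)
  3a^2 - 40a + 133 = ((27/112)a - 171/112)((112/9)a - 784/9) + (0)
Last nonzero remainder: (112/9)a - 784/9. Dividing through by 112/9 gives the monic gcd a - 7.

-7 + a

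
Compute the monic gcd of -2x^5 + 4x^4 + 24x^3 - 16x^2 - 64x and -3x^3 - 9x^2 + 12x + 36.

Euclidean algorithm in ℚ[x]:
  -2x^5 + 4x^4 + 24x^3 - 16x^2 - 64x = ((2/3)x^2 - (10/3)x + 14/3)(-3x^3 - 9x^2 + 12x + 36) + (42x^2 - 168)
  -3x^3 - 9x^2 + 12x + 36 = (-(1/14)x - 3/14)(42x^2 - 168) + (0)
Last nonzero remainder: 42x^2 - 168. Dividing through by 42 gives the monic gcd x^2 - 4.

x^2 - 4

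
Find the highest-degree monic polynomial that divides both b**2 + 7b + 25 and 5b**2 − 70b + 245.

Apply the Euclidean algorithm:
  b**2 + 7b + 25 = (1/5)(5b**2 − 70b + 245) + (21b − 24)
  5b**2 − 70b + 245 = ((5/21)b − 150/49)(21b − 24) + (8405/49)
  21b − 24 = ((1029/8405)b − 1176/8405)(8405/49) + (0)
The last nonzero remainder is the constant 8405/49, so the polynomials are coprime and gcd = 1.

1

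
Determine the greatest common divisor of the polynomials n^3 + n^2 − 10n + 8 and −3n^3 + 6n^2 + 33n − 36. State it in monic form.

n − 1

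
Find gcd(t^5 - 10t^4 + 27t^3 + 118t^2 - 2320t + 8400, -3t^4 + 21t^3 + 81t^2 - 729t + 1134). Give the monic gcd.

t^2 - t - 42

Apply the Euclidean algorithm:
  t^5 - 10t^4 + 27t^3 + 118t^2 - 2320t + 8400 = (-(1/3)t + 1)(-3t^4 + 21t^3 + 81t^2 - 729t + 1134) + (33t^3 - 206t^2 - 1213t + 7266)
  -3t^4 + 21t^3 + 81t^2 - 729t + 1134 = (-(1/11)t + 25/363)(33t^3 - 206t^2 - 1213t + 7266) + (-(5476/363)t^2 + (5476/363)t + 76664/121)
  33t^3 - 206t^2 - 1213t + 7266 = (-(11979/5476)t + 62799/5476)(-(5476/363)t^2 + (5476/363)t + 76664/121) + (0)
Last nonzero remainder: -(5476/363)t^2 + (5476/363)t + 76664/121. Dividing through by -5476/363 gives the monic gcd t^2 - t - 42.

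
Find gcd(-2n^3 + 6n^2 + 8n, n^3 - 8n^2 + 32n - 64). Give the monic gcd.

By polynomial division,
  -2n^3 + 6n^2 + 8n = (-2)(n^3 - 8n^2 + 32n - 64) + (-10n^2 + 72n - 128)
  n^3 - 8n^2 + 32n - 64 = (-(1/10)n + 2/25)(-10n^2 + 72n - 128) + ((336/25)n - 1344/25)
  -10n^2 + 72n - 128 = (-(125/168)n + 50/21)((336/25)n - 1344/25) + (0)
Last nonzero remainder: (336/25)n - 1344/25. Dividing through by 336/25 gives the monic gcd n - 4.

n - 4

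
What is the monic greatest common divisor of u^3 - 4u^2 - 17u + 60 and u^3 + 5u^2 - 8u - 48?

u^2 + u - 12

Repeated division with remainder:
  u^3 - 4u^2 - 17u + 60 = (u^3 + 5u^2 - 8u - 48) + (-9u^2 - 9u + 108)
  u^3 + 5u^2 - 8u - 48 = (-(1/9)u - 4/9)(-9u^2 - 9u + 108) + (0)
Last nonzero remainder: -9u^2 - 9u + 108. Dividing through by -9 gives the monic gcd u^2 + u - 12.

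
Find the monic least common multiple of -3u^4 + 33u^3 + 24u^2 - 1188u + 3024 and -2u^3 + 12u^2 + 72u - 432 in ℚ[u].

Repeated division with remainder:
  -3u^4 + 33u^3 + 24u^2 - 1188u + 3024 = ((3/2)u - 15/2)(-2u^3 + 12u^2 + 72u - 432) + (6u^2 - 216)
  -2u^3 + 12u^2 + 72u - 432 = (-(1/3)u + 2)(6u^2 - 216) + (0)
Last nonzero remainder: 6u^2 - 216. Dividing through by 6 gives the monic gcd u^2 - 36.
Then lcm(f, g) = f·g / gcd(f, g); expanding and making the result monic gives the answer.

u^5 - 17u^4 + 58u^3 + 444u^2 - 3384u + 6048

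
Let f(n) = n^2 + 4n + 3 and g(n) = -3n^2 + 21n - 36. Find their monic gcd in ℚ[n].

1

Apply the Euclidean algorithm:
  n^2 + 4n + 3 = (-1/3)(-3n^2 + 21n - 36) + (11n - 9)
  -3n^2 + 21n - 36 = (-(3/11)n + 204/121)(11n - 9) + (-2520/121)
  11n - 9 = (-(1331/2520)n + 121/280)(-2520/121) + (0)
The last nonzero remainder is the constant -2520/121, so the polynomials are coprime and gcd = 1.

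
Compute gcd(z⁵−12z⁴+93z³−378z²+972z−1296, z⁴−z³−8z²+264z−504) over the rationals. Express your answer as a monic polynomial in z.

Apply the Euclidean algorithm:
  z⁵−12z⁴+93z³−378z²+972z−1296 = (z−11)(z⁴−z³−8z²+264z−504) + (90z³−730z²+4380z−6840)
  z⁴−z³−8z²+264z−504 = ((1/90)z+32/405)(90z³−730z²+4380z−6840) + ((82/81)z²−(164/27)z+328/9)
  90z³−730z²+4380z−6840 = ((3645/41)z−7695/41)((82/81)z²−(164/27)z+328/9) + (0)
Last nonzero remainder: (82/81)z²−(164/27)z+328/9. Dividing through by 82/81 gives the monic gcd z²−6z+36.

z²−6z+36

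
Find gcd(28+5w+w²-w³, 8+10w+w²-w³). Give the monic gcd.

-4+w

Repeated division with remainder:
  -w³+w²+5w+28 = (-w³+w²+10w+8) + (-5w+20)
  -w³+w²+10w+8 = ((1/5)w²+(3/5)w+2/5)(-5w+20) + (0)
Last nonzero remainder: -5w+20. Dividing through by -5 gives the monic gcd w-4.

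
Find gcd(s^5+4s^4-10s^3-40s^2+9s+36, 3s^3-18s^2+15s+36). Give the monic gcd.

Euclidean algorithm in ℚ[s]:
  s^5+4s^4-10s^3-40s^2+9s+36 = ((1/3)s^2+(10/3)s+15)(3s^3-18s^2+15s+36) + (168s^2-336s-504)
  3s^3-18s^2+15s+36 = ((1/56)s-1/14)(168s^2-336s-504) + (0)
Last nonzero remainder: 168s^2-336s-504. Dividing through by 168 gives the monic gcd s^2-2s-3.

s^2-2s-3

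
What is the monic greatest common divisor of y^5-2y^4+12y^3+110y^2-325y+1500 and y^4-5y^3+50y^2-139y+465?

y^2-4y+15

Euclidean algorithm in ℚ[y]:
  y^5-2y^4+12y^3+110y^2-325y+1500 = (y+3)(y^4-5y^3+50y^2-139y+465) + (-23y^3+99y^2-373y+105)
  y^4-5y^3+50y^2-139y+465 = (-(1/23)y+16/529)(-23y^3+99y^2-373y+105) + ((16287/529)y^2-(65148/529)y+244305/529)
  -23y^3+99y^2-373y+105 = (-(12167/16287)y+3703/16287)((16287/529)y^2-(65148/529)y+244305/529) + (0)
Last nonzero remainder: (16287/529)y^2-(65148/529)y+244305/529. Dividing through by 16287/529 gives the monic gcd y^2-4y+15.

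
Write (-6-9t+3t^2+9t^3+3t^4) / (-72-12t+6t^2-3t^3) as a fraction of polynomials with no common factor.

(1+t-t^2-t^3)/(12-4t+t^2)

Euclidean algorithm in ℚ[t]:
  3t^4+9t^3+3t^2-9t-6 = (-t-5)(-3t^3+6t^2-12t-72) + (21t^2-141t-366)
  -3t^3+6t^2-12t-72 = (-(1/7)t-33/49)(21t^2-141t-366) + (-(7803/49)t-15606/49)
  21t^2-141t-366 = (-(343/2601)t+2989/2601)(-(7803/49)t-15606/49) + (0)
Last nonzero remainder: -(7803/49)t-15606/49. Dividing through by -7803/49 gives the monic gcd t+2.
Cancel t+2 from numerator and denominator to get the reduced form.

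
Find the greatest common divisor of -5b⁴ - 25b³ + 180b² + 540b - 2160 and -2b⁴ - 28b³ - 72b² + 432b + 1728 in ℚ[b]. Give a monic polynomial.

b³ + 8b² - 12b - 144

Apply the Euclidean algorithm:
  -5b⁴ - 25b³ + 180b² + 540b - 2160 = (5/2)(-2b⁴ - 28b³ - 72b² + 432b + 1728) + (45b³ + 360b² - 540b - 6480)
  -2b⁴ - 28b³ - 72b² + 432b + 1728 = (-(2/45)b - 4/15)(45b³ + 360b² - 540b - 6480) + (0)
Last nonzero remainder: 45b³ + 360b² - 540b - 6480. Dividing through by 45 gives the monic gcd b³ + 8b² - 12b - 144.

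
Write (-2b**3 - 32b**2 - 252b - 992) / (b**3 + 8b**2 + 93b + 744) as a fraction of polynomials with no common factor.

(-2b**2 - 16b - 124)/(b**2 + 93)

By polynomial division,
  -2b**3 - 32b**2 - 252b - 992 = (-2)(b**3 + 8b**2 + 93b + 744) + (-16b**2 - 66b + 496)
  b**3 + 8b**2 + 93b + 744 = (-(1/16)b - 31/128)(-16b**2 - 66b + 496) + ((6913/64)b + 6913/8)
  -16b**2 - 66b + 496 = (-(1024/6913)b + 128/223)((6913/64)b + 6913/8) + (0)
Last nonzero remainder: (6913/64)b + 6913/8. Dividing through by 6913/64 gives the monic gcd b + 8.
Cancel b + 8 from numerator and denominator to get the reduced form.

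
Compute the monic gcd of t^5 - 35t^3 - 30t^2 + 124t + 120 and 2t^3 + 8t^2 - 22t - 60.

t^2 + 7t + 10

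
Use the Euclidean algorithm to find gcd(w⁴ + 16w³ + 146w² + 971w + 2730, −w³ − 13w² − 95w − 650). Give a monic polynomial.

w² + 3w + 65

Apply the Euclidean algorithm:
  w⁴ + 16w³ + 146w² + 971w + 2730 = (−w − 3)(−w³ − 13w² − 95w − 650) + (12w² + 36w + 780)
  −w³ − 13w² − 95w − 650 = (−(1/12)w − 5/6)(12w² + 36w + 780) + (0)
Last nonzero remainder: 12w² + 36w + 780. Dividing through by 12 gives the monic gcd w² + 3w + 65.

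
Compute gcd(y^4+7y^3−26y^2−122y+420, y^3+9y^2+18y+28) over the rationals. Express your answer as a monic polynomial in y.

y+7

Euclidean algorithm in ℚ[y]:
  y^4+7y^3−26y^2−122y+420 = (y−2)(y^3+9y^2+18y+28) + (−26y^2−114y+476)
  y^3+9y^2+18y+28 = (−(1/26)y−30/169)(−26y^2−114y+476) + ((2716/169)y+19012/169)
  −26y^2−114y+476 = (−(2197/1358)y+2873/679)((2716/169)y+19012/169) + (0)
Last nonzero remainder: (2716/169)y+19012/169. Dividing through by 2716/169 gives the monic gcd y+7.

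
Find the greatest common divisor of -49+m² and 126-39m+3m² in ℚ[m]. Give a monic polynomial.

By polynomial division,
  m²-49 = (1/3)(3m²-39m+126) + (13m-91)
  3m²-39m+126 = ((3/13)m-18/13)(13m-91) + (0)
Last nonzero remainder: 13m-91. Dividing through by 13 gives the monic gcd m-7.

-7+m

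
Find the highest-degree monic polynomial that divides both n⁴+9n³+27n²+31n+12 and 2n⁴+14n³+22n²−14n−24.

Apply the Euclidean algorithm:
  n⁴+9n³+27n²+31n+12 = (1/2)(2n⁴+14n³+22n²−14n−24) + (2n³+16n²+38n+24)
  2n⁴+14n³+22n²−14n−24 = (n−1)(2n³+16n²+38n+24) + (0)
Last nonzero remainder: 2n³+16n²+38n+24. Dividing through by 2 gives the monic gcd n³+8n²+19n+12.

n³+8n²+19n+12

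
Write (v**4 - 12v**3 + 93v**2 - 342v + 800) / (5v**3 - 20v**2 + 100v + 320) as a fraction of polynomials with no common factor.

Apply the Euclidean algorithm:
  v**4 - 12v**3 + 93v**2 - 342v + 800 = ((1/5)v - 8/5)(5v**3 - 20v**2 + 100v + 320) + (41v**2 - 246v + 1312)
  5v**3 - 20v**2 + 100v + 320 = ((5/41)v + 10/41)(41v**2 - 246v + 1312) + (0)
Last nonzero remainder: 41v**2 - 246v + 1312. Dividing through by 41 gives the monic gcd v**2 - 6v + 32.
Cancel v**2 - 6v + 32 from numerator and denominator to get the reduced form.

(v**2 - 6v + 25)/(5v + 10)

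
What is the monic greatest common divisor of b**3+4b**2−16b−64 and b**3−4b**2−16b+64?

b**2−16

Repeated division with remainder:
  b**3+4b**2−16b−64 = (b**3−4b**2−16b+64) + (8b**2−128)
  b**3−4b**2−16b+64 = ((1/8)b−1/2)(8b**2−128) + (0)
Last nonzero remainder: 8b**2−128. Dividing through by 8 gives the monic gcd b**2−16.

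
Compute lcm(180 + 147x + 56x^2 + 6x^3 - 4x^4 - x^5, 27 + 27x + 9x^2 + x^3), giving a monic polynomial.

-540 - 621x - 315x^2 - 74x^3 + 6x^4 + 7x^5 + x^6

By polynomial division,
  -x^5 - 4x^4 + 6x^3 + 56x^2 + 147x + 180 = (-x^2 + 5x - 12)(x^3 + 9x^2 + 27x + 27) + (56x^2 + 336x + 504)
  x^3 + 9x^2 + 27x + 27 = ((1/56)x + 3/56)(56x^2 + 336x + 504) + (0)
Last nonzero remainder: 56x^2 + 336x + 504. Dividing through by 56 gives the monic gcd x^2 + 6x + 9.
Then lcm(f, g) = f·g / gcd(f, g); expanding and making the result monic gives the answer.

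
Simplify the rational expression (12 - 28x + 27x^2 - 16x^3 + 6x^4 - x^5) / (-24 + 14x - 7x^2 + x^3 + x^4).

(-2 + 3x - x^2)/(4 + x)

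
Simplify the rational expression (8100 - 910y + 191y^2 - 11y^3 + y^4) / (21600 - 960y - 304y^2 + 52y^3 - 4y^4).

Apply the Euclidean algorithm:
  y^4 - 11y^3 + 191y^2 - 910y + 8100 = (-1/4)(-4y^4 + 52y^3 - 304y^2 - 960y + 21600) + (2y^3 + 115y^2 - 1150y + 13500)
  -4y^4 + 52y^3 - 304y^2 - 960y + 21600 = (-2y + 141)(2y^3 + 115y^2 - 1150y + 13500) + (-18819y^2 + 188190y - 1881900)
  2y^3 + 115y^2 - 1150y + 13500 = (-(2/18819)y - 5/697)(-18819y^2 + 188190y - 1881900) + (0)
Last nonzero remainder: -18819y^2 + 188190y - 1881900. Dividing through by -18819 gives the monic gcd y^2 - 10y + 100.
Cancel y^2 - 10y + 100 from numerator and denominator to get the reduced form.

(-81 + y - y^2)/(-216 - 12y + 4y^2)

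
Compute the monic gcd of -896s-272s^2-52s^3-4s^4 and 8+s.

By polynomial division,
  -4s^4-52s^3-272s^2-896s = (-4s^3-20s^2-112s)(s+8) + (0)
The last nonzero remainder s+8 is already monic.

8+s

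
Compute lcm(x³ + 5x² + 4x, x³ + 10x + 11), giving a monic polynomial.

x⁵ + 4x⁴ + 10x³ + 51x² + 44x

By polynomial division,
  x³ + 5x² + 4x = (x³ + 10x + 11) + (5x² - 6x - 11)
  x³ + 10x + 11 = ((1/5)x + 6/25)(5x² - 6x - 11) + ((341/25)x + 341/25)
  5x² - 6x - 11 = ((125/341)x - 25/31)((341/25)x + 341/25) + (0)
Last nonzero remainder: (341/25)x + 341/25. Dividing through by 341/25 gives the monic gcd x + 1.
Then lcm(f, g) = f·g / gcd(f, g); expanding and making the result monic gives the answer.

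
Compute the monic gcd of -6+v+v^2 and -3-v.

3+v

Repeated division with remainder:
  v^2+v-6 = (-v+2)(-v-3) + (0)
Last nonzero remainder: -v-3. Dividing through by -1 gives the monic gcd v+3.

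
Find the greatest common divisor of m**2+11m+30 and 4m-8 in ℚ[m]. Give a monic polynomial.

By polynomial division,
  m**2+11m+30 = ((1/4)m+13/4)(4m-8) + (56)
  4m-8 = ((1/14)m-1/7)(56) + (0)
The last nonzero remainder is the constant 56, so the polynomials are coprime and gcd = 1.

1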